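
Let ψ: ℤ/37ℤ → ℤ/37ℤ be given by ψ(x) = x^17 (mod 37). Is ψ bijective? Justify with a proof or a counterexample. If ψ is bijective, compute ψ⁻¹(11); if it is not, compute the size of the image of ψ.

27

Since 37 is prime, the nonzero elements of ℤ/37ℤ form a cyclic group of order 36.
As gcd(17, 36) = 1, raising to the 17th power is a bijection on this group: if u^17 ≡ v^17 then (uv^{−1})^17 = 1, and the only element of order dividing gcd(17, 36) = 1 is 1, so u = v.
With ψ(0) = 0 this makes ψ injective on all of ℤ/37ℤ, hence bijective (finite equal-size domain and codomain). In particular ψ is bijective.
Since ψ is bijective, we find the preimage of 11. The inverse of x ↦ x^17 on (ℤ/37ℤ)^× is x ↦ x^17, because 17·17 = 289 = 8·36 + 1 ≡ 1 (mod 36) and x^{36} = 1 for x ≠ 0 (Fermat). So ψ⁻¹(11) = 11^17 mod 37.
Repeated squaring mod 37: 11^1 ≡ 11, 11^2 ≡ 11² = 121 ≡ 10, 11^4 ≡ 10² = 100 ≡ 26, 11^8 ≡ 26² = 676 ≡ 10, 11^16 ≡ 10² = 100 ≡ 26. Since 17 = 16 + 1, 11^17 ≡ 26·11: 26·11 = 286 ≡ 27. So 11^17 ≡ 27 (mod 37).
Hence ψ⁻¹(11) = 27.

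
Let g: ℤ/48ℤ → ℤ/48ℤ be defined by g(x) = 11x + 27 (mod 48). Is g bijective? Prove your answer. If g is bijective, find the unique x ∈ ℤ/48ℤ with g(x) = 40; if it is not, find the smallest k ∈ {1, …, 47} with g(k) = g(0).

23

By definition, g is injective if g(u) = g(v) implies u = v.
If g(u) = g(v), then 11u ≡ 11v (mod 48). Because gcd(11, 48) = 1, we may cancel 11 to get u ≡ v (mod 48).
We now compute 11⁻¹ mod 48 explicitly. Euclid's algorithm: 48 = 4·11 + 4, 11 = 2·4 + 3, 4 = 1·3 + 1; back-substituting gives 1 = 35·11 − 8·48, so 11⁻¹ ≡ 35 (mod 48).
Then y ↦ 35(y − 27) is a two-sided inverse to g, so every y ∈ ℤ/48ℤ has a preimage.
So g is bijective.
Since g is bijective, we compute g⁻¹(40): solve 11x + 27 ≡ 40 (mod 48), i.e. 11x ≡ 13 (mod 48).
Multiplying by 11⁻¹ = 35 gives x ≡ 35·13 = 455 = 9·48 + 23 ≡ 23 (mod 48).
Check: g(23) = 11·23 + 27 = 280 = 5·48 + 40 ≡ 40 (mod 48).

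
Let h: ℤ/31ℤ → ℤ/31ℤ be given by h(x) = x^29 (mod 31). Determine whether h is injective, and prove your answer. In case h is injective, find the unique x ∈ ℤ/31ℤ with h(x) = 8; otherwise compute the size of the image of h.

4

Since 31 is prime, the nonzero elements of ℤ/31ℤ form a cyclic group of order 30.
As gcd(29, 30) = 1, raising to the 29th power is a bijection on this group: if s^29 ≡ t^29 then (st^{−1})^29 = 1, and the only element of order dividing gcd(29, 30) = 1 is 1, so s = t.
With h(0) = 0 this makes h injective on all of ℤ/31ℤ, hence bijective (finite equal-size domain and codomain). In particular h is injective.
Since h is injective, we find the preimage of 8. The inverse of x ↦ x^29 on (ℤ/31ℤ)^× is x ↦ x^29, because 29·29 = 841 = 28·30 + 1 ≡ 1 (mod 30) and x^{30} = 1 for x ≠ 0 (Fermat). So h⁻¹(8) = 8^29 mod 31.
Repeated squaring mod 31: 8^1 ≡ 8, 8^2 ≡ 8² = 64 ≡ 2, 8^4 ≡ 2² = 4, 8^8 ≡ 4² = 16, 8^16 ≡ 16² = 256 ≡ 8. Since 29 = 16 + 8 + 4 + 1, 8^29 ≡ 8·16·4·8: 8·16 = 128 ≡ 4, then 4·4 = 16, then 16·8 = 128 ≡ 4. So 8^29 ≡ 4 (mod 31).
Hence h⁻¹(8) = 4.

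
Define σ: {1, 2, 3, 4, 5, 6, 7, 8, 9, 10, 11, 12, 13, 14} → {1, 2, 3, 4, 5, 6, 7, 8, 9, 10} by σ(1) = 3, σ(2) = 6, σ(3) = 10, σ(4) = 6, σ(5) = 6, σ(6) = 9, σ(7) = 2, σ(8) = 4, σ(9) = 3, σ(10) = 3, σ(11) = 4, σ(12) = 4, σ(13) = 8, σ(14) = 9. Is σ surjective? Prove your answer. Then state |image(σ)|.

No element maps to 1, so σ is not surjective.
The image of σ is {2, 3, 4, 6, 8, 9, 10}, which has 7 elements.

7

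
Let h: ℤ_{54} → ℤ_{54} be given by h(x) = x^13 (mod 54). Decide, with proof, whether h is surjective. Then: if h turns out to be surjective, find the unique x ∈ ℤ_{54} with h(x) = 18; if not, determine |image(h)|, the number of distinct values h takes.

h(0) = 0^13 = 0.
h(6): Repeated squaring mod 54: 6^1 ≡ 6, 6^2 ≡ 6² = 36, 6^4 ≡ 36² = 1296 ≡ 0, 6^8 ≡ 0² = 0. Since 13 = 8 + 4 + 1, 6^13 ≡ 0·0·6: 0·0 = 0, then 0·6 = 0. So 6^13 ≡ 0 (mod 54).
So h(0) = h(6) = 0 while 0 ≠ 6, therefore h is not injective.
A non-injective map from the 54-element set ℤ_{54} to itself takes at most 53 distinct values, so it cannot be surjective. So h is not surjective.
Since h is not surjective, we determine |image(h)|. Computing x^13 mod 54 for each x (by repeated squaring, reducing mod 54 at every step), the values h(0), h(1), …, h(53) are: 0, 1, 38, 27, 40, 23, 0, 25, 8, 27, 10, 47, 0, 49, 32, 27, 34, 17, 0, 19, 2, 27, 4, 41, 0, 43, 26, 27, 28, 11, 0, 13, 50, 27, 52, 35, 0, 37, 20, 27, 22, 5, 0, 7, 44, 27, 46, 29, 0, 31, 14, 27, 16, 53.
The distinct values are {0, 1, 2, 4, 5, 7, 8, 10, 11, 13, 14, 16, 17, 19, 20, 22, 23, 25, 26, 27, 28, 29, 31, 32, 34, 35, 37, 38, 40, 41, 43, 44, 46, 47, 49, 50, 52, 53}; there are 38 of them.

38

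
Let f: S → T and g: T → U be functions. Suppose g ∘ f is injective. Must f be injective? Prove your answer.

injective

Suppose f(a) = f(b). Applying g: (g ∘ f)(a) = (g ∘ f)(b). Since g ∘ f is injective, a = b. Therefore f is injective.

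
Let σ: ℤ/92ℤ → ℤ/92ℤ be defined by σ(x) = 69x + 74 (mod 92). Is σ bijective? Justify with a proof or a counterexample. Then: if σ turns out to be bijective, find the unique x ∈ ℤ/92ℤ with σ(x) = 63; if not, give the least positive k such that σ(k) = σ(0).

4

We have gcd(69, 92) = 23 > 1. Taking x_1 = 0 and x_2 = 4: σ(0) = 74 and σ(4) = 69·4 + 74 = 350 ≡ 74 (mod 92).
So σ(0) = σ(4) while 0 ≠ 4, therefore σ is not injective, hence not bijective.
Since σ is not bijective, we find the least positive k with σ(k) = σ(0): this means 69k ≡ 0 (mod 92), i.e. 92 ∣ 69k. Since gcd(69, 92) = 23, dividing through by 23 this holds exactly when 4 ∣ 3k, and as gcd(3, 4) = 1, exactly when 4 ∣ k.
The smallest positive such k is 4.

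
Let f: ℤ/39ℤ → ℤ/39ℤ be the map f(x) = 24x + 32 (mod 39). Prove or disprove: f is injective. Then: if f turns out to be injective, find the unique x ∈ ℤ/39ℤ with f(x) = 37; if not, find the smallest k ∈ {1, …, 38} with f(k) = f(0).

13

By definition, f is injective if f(x_1) = f(x_2) implies x_1 = x_2.
We have gcd(24, 39) = 3 > 1. Taking x_1 = 0 and x_2 = 13: f(0) = 32 and f(13) = 24·13 + 32 = 344 ≡ 32 (mod 39).
So f(0) = f(13) while 0 ≠ 13, so f is not injective.
Since f is not injective, we find the least positive k with f(k) = f(0): this means 24k ≡ 0 (mod 39), i.e. 39 ∣ 24k. Since gcd(24, 39) = 3, dividing through by 3 this holds exactly when 13 ∣ 8k, and as gcd(8, 13) = 1, exactly when 13 ∣ k.
The smallest positive such k is 13.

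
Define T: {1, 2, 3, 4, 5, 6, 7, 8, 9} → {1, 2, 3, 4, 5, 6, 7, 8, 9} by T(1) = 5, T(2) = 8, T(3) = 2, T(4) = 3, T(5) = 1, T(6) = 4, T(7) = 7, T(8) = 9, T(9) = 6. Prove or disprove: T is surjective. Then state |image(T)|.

Every element of the codomain has a preimage: 1 = T(5), 2 = T(3), 3 = T(4), 4 = T(6), 5 = T(1), 6 = T(9), 7 = T(7), 8 = T(2), 9 = T(8).
So T is surjective.
The image of T is {1, 2, 3, 4, 5, 6, 7, 8, 9}, which has 9 elements.

9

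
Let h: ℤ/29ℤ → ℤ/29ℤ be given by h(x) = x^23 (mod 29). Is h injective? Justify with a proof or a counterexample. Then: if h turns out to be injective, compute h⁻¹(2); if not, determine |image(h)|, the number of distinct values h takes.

Since 29 is prime, the nonzero elements of ℤ/29ℤ form a cyclic group of order 28.
As gcd(23, 28) = 1, raising to the 23rd power is a bijection on this group: if x_1^23 ≡ x_2^23 then (x_1x_2^{−1})^23 = 1, and the only element of order dividing gcd(23, 28) = 1 is 1, so x_1 = x_2.
With h(0) = 0 this makes h injective on all of ℤ/29ℤ, hence bijective (finite equal-size domain and codomain). In particular h is injective.
Since h is injective, we find the preimage of 2. The inverse of x ↦ x^23 on (ℤ/29ℤ)^× is x ↦ x^11, because 23·11 = 253 = 9·28 + 1 ≡ 1 (mod 28) and x^{28} = 1 for x ≠ 0 (Fermat). So h⁻¹(2) = 2^11 mod 29.
Repeated squaring mod 29: 2^1 ≡ 2, 2^2 ≡ 2² = 4, 2^4 ≡ 4² = 16, 2^8 ≡ 16² = 256 ≡ 24. Since 11 = 8 + 2 + 1, 2^11 ≡ 24·4·2: 24·4 = 96 ≡ 9, then 9·2 = 18. So 2^11 ≡ 18 (mod 29).
Hence h⁻¹(2) = 18.

18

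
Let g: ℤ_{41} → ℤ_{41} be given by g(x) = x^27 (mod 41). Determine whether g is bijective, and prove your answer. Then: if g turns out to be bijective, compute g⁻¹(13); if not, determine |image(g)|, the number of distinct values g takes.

24

Since 41 is prime, the nonzero elements of ℤ_{41} form a cyclic group of order 40.
As gcd(27, 40) = 1, raising to the 27th power is a bijection on this group: if s^27 ≡ t^27 then (st^{−1})^27 = 1, and the only element of order dividing gcd(27, 40) = 1 is 1, so s = t.
With g(0) = 0 this makes g injective on all of ℤ_{41}, hence bijective (finite equal-size domain and codomain). In particular g is bijective.
Since g is bijective, we find the preimage of 13. The inverse of x ↦ x^27 on (ℤ_{41})^× is x ↦ x^3, because 27·3 = 81 = 2·40 + 1 ≡ 1 (mod 40) and x^{40} = 1 for x ≠ 0 (Fermat). So g⁻¹(13) = 13^3 mod 41.
Repeated squaring mod 41: 13^1 ≡ 13, 13^2 ≡ 13² = 169 ≡ 5. Since 3 = 2 + 1, 13^3 ≡ 5·13: 5·13 = 65 ≡ 24. So 13^3 ≡ 24 (mod 41).
Hence g⁻¹(13) = 24.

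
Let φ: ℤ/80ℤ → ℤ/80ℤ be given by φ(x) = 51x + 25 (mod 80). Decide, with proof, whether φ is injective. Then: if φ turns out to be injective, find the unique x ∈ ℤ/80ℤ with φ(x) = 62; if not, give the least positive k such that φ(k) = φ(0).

Suppose φ(a) = φ(b) in ℤ/80ℤ. Then 51a + 25 ≡ 51b + 25 (mod 80), therefore 51(a − b) ≡ 0 (mod 80).
Since gcd(51, 80) = 1, 51 is invertible modulo 80, thus a − b ≡ 0 (mod 80), i.e. a = b.
So φ is injective.
We now compute 51⁻¹ mod 80 explicitly. Euclid's algorithm: 80 = 1·51 + 29, 51 = 1·29 + 22, 29 = 1·22 + 7, 22 = 3·7 + 1; back-substituting gives 1 = 11·51 − 7·80, so 51⁻¹ ≡ 11 (mod 80).
Since φ is injective, we find φ⁻¹(62): we need 51x ≡ 62 − 25 ≡ 37 (mod 80). Using 51⁻¹ = 11: x ≡ 11·37 = 407 = 5·80 + 7, so x = 7.
Check: φ(7) = 51·7 + 25 = 382 = 4·80 + 62 ≡ 62 (mod 80).

7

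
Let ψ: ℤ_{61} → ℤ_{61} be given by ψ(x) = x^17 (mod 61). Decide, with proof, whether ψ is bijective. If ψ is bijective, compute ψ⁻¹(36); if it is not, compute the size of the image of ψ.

Since 61 is prime, the nonzero elements of ℤ_{61} form a cyclic group of order 60.
As gcd(17, 60) = 1, raising to the 17th power is a bijection on this group: if u^17 ≡ v^17 then (uv^{−1})^17 = 1, and the only element of order dividing gcd(17, 60) = 1 is 1, so u = v.
With ψ(0) = 0 this makes ψ injective on all of ℤ_{61}, hence bijective (finite equal-size domain and codomain). In particular ψ is bijective.
Since ψ is bijective, we find the preimage of 36. The inverse of x ↦ x^17 on (ℤ_{61})^× is x ↦ x^53, because 17·53 = 901 = 15·60 + 1 ≡ 1 (mod 60) and x^{60} = 1 for x ≠ 0 (Fermat). So ψ⁻¹(36) = 36^53 mod 61.
Repeated squaring mod 61: 36^1 ≡ 36, 36^2 ≡ 36² = 1296 ≡ 15, 36^4 ≡ 15² = 225 ≡ 42, 36^8 ≡ 42² = 1764 ≡ 56, 36^16 ≡ 56² = 3136 ≡ 25, 36^32 ≡ 25² = 625 ≡ 15. Since 53 = 32 + 16 + 4 + 1, 36^53 ≡ 15·25·42·36: 15·25 = 375 ≡ 9, then 9·42 = 378 ≡ 12, then 12·36 = 432 ≡ 5. So 36^53 ≡ 5 (mod 61).
Hence ψ⁻¹(36) = 5.

5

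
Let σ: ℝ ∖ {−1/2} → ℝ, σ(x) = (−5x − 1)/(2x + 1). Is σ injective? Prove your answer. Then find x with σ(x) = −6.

-5/7

Suppose σ(s) = σ(t). Cross-multiplying: (−5s − 1)(2t + 1) = (−5t − 1)(2s + 1).
Expanding both sides and cancelling the symmetric terms leaves −3·(s − t) = 0. Since −3 ≠ 0, s = t. Hence σ is injective.
Solving σ(x) = −6: cross-multiplying gives −5x − 1 = −6(2x + 1), which rearranges to 7x = −5, so x = −5/7.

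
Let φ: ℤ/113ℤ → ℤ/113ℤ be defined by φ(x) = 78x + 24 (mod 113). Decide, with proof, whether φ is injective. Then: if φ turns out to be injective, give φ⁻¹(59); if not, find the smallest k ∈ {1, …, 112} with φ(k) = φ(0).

Suppose φ(u) = φ(v) in ℤ/113ℤ. Then 78u + 24 ≡ 78v + 24 (mod 113), therefore 78(u − v) ≡ 0 (mod 113).
Since gcd(78, 113) = 1, 78 is invertible modulo 113, hence u − v ≡ 0 (mod 113), i.e. u = v.
Thus φ is injective.
We now compute 78⁻¹ mod 113 explicitly. Euclid's algorithm: 113 = 1·78 + 35, 78 = 2·35 + 8, 35 = 4·8 + 3, 8 = 2·3 + 2, 3 = 1·2 + 1; back-substituting gives 1 = 71·78 − 49·113, so 78⁻¹ ≡ 71 (mod 113).
Since φ is injective, we find φ⁻¹(59): we need 78x ≡ 59 − 24 ≡ 35 (mod 113). Using 78⁻¹ = 71: x ≡ 71·35 = 2485 = 21·113 + 112, so x = 112.
Check: φ(112) = 78·112 + 24 = 8760 = 77·113 + 59 ≡ 59 (mod 113).

112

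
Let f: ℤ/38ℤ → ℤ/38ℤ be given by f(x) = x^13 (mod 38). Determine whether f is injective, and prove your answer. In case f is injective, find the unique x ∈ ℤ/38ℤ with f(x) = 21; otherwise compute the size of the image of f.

33

Computing x^13 mod 38 for each x (by repeated squaring, reducing mod 38 at every step), the values f(0), f(1), …, f(37) are: 0, 1, 22, 33, 28, 17, 4, 7, 8, 25, 32, 11, 12, 15, 2, 29, 24, 35, 18, 19, 20, 3, 14, 9, 36, 23, 26, 27, 6, 13, 30, 31, 34, 21, 10, 5, 16, 37.
Every element of ℤ/38ℤ appears exactly once in this list, so f is a bijection, and in particular injective.
Since f is injective, we read off the preimage of 21 from the same table: f(33) = 21, so f⁻¹(21) = 33.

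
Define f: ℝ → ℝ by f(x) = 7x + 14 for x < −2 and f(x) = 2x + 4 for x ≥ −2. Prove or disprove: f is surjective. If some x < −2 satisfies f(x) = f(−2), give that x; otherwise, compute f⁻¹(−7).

-3

Both pieces are strictly increasing (slopes 7 and 2), so each is injective on its own interval.
The left piece maps (−∞, −2) onto (−∞, 0); the right piece maps [−2, ∞) onto [0, ∞).
These images together cover ℝ, so f is surjective.
Because the two images are disjoint, no x < −2 has f(x) = f(−2), so we compute f⁻¹(−7): −7 lies in (−∞, 0), so solve 7x + 14 = −7: x = (−7 − 14)/7 = −3.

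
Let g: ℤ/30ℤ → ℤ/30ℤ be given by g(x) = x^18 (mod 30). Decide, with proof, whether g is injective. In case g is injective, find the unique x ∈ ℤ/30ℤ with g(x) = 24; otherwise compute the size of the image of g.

12

g(2): Repeated squaring mod 30: 2^1 ≡ 2, 2^2 ≡ 2² = 4, 2^4 ≡ 4² = 16, 2^8 ≡ 16² = 256 ≡ 16, 2^16 ≡ 16² = 256 ≡ 16. Since 18 = 16 + 2, 2^18 ≡ 16·4: 16·4 = 64 ≡ 4. So 2^18 ≡ 4 (mod 30).
g(8): Repeated squaring mod 30: 8^1 ≡ 8, 8^2 ≡ 8² = 64 ≡ 4, 8^4 ≡ 4² = 16, 8^8 ≡ 16² = 256 ≡ 16, 8^16 ≡ 16² = 256 ≡ 16. Since 18 = 16 + 2, 8^18 ≡ 16·4: 16·4 = 64 ≡ 4. So 8^18 ≡ 4 (mod 30).
So g(2) = g(8) = 4 while 2 ≠ 8, therefore g is not injective.
Since g is not injective, we determine |image(g)|. Computing x^18 mod 30 for each x (by repeated squaring, reducing mod 30 at every step), the values g(0), g(1), …, g(29) are: 0, 1, 4, 9, 16, 25, 6, 19, 4, 21, 10, 1, 24, 19, 16, 15, 16, 19, 24, 1, 10, 21, 4, 19, 6, 25, 16, 9, 4, 1.
The distinct values are {0, 1, 4, 6, 9, 10, 15, 16, 19, 21, 24, 25}; there are 12 of them.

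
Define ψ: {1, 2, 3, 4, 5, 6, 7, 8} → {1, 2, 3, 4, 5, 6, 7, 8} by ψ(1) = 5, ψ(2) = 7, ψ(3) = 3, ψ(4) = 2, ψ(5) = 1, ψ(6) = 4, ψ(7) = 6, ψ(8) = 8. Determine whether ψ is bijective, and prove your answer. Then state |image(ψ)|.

8

The values 5, 7, 3, 2, 1, 4, 6, 8 are a permutation of {1, 2, 3, 4, 5, 6, 7, 8}: each element appears exactly once.
So ψ is injective and surjective, hence bijective.
The image of ψ is {1, 2, 3, 4, 5, 6, 7, 8}, which has 8 elements.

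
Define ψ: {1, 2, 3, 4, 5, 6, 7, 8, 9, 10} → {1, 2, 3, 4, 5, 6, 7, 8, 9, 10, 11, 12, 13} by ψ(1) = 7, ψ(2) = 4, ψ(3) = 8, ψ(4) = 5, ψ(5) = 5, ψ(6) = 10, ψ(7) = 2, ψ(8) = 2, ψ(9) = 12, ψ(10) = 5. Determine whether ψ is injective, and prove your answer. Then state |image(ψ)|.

7

ψ(4) = 5 = ψ(5) with 4 ≠ 5, so ψ is not injective.
The image of ψ is {2, 4, 5, 7, 8, 10, 12}, which has 7 elements.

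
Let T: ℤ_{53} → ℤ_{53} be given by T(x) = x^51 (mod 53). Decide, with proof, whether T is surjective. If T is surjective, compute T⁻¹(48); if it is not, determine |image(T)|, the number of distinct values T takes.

Since 53 is prime, the nonzero elements of ℤ_{53} form a cyclic group of order 52.
As gcd(51, 52) = 1, raising to the 51st power is a bijection on this group: if s^51 ≡ t^51 then (st^{−1})^51 = 1, and the only element of order dividing gcd(51, 52) = 1 is 1, so s = t.
With T(0) = 0 this makes T injective on all of ℤ_{53}, hence bijective (finite equal-size domain and codomain). In particular T is surjective.
Since T is surjective, we find the preimage of 48. The inverse of x ↦ x^51 on (ℤ_{53})^× is x ↦ x^51, because 51·51 = 2601 = 50·52 + 1 ≡ 1 (mod 52) and x^{52} = 1 for x ≠ 0 (Fermat). So T⁻¹(48) = 48^51 mod 53.
Repeated squaring mod 53: 48^1 ≡ 48, 48^2 ≡ 48² = 2304 ≡ 25, 48^4 ≡ 25² = 625 ≡ 42, 48^8 ≡ 42² = 1764 ≡ 15, 48^16 ≡ 15² = 225 ≡ 13, 48^32 ≡ 13² = 169 ≡ 10. Since 51 = 32 + 16 + 2 + 1, 48^51 ≡ 10·13·25·48: 10·13 = 130 ≡ 24, then 24·25 = 600 ≡ 17, then 17·48 = 816 ≡ 21. So 48^51 ≡ 21 (mod 53).
Hence T⁻¹(48) = 21.

21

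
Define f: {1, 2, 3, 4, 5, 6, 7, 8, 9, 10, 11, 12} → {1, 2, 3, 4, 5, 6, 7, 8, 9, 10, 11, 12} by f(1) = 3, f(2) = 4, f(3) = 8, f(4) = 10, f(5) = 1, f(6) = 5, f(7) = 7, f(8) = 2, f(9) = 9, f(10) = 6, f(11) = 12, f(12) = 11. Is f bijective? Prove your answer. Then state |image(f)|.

The values 3, 4, 8, 10, 1, 5, 7, 2, 9, 6, 12, 11 are a permutation of {1, 2, 3, 4, 5, 6, 7, 8, 9, 10, 11, 12}: each element appears exactly once.
So f is injective and surjective, hence bijective.
The image of f is {1, 2, 3, 4, 5, 6, 7, 8, 9, 10, 11, 12}, which has 12 elements.

12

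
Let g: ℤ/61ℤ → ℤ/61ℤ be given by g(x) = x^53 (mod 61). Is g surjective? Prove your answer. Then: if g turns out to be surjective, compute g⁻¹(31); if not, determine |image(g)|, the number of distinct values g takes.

Since 61 is prime, the nonzero elements of ℤ/61ℤ form a cyclic group of order 60.
As gcd(53, 60) = 1, raising to the 53rd power is a bijection on this group: if s^53 ≡ t^53 then (st^{−1})^53 = 1, and the only element of order dividing gcd(53, 60) = 1 is 1, so s = t.
With g(0) = 0 this makes g injective on all of ℤ/61ℤ, hence bijective (finite equal-size domain and codomain). In particular g is surjective.
Since g is surjective, we find the preimage of 31. The inverse of x ↦ x^53 on (ℤ/61ℤ)^× is x ↦ x^17, because 53·17 = 901 = 15·60 + 1 ≡ 1 (mod 60) and x^{60} = 1 for x ≠ 0 (Fermat). So g⁻¹(31) = 31^17 mod 61.
Repeated squaring mod 61: 31^1 ≡ 31, 31^2 ≡ 31² = 961 ≡ 46, 31^4 ≡ 46² = 2116 ≡ 42, 31^8 ≡ 42² = 1764 ≡ 56, 31^16 ≡ 56² = 3136 ≡ 25. Since 17 = 16 + 1, 31^17 ≡ 25·31: 25·31 = 775 ≡ 43. So 31^17 ≡ 43 (mod 61).
Hence g⁻¹(31) = 43.

43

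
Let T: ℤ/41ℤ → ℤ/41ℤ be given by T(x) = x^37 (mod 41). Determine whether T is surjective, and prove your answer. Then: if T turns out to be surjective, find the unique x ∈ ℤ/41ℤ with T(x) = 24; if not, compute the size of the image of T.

Since 41 is prime, the nonzero elements of ℤ/41ℤ form a cyclic group of order 40.
As gcd(37, 40) = 1, raising to the 37th power is a bijection on this group: if u^37 ≡ v^37 then (uv^{−1})^37 = 1, and the only element of order dividing gcd(37, 40) = 1 is 1, so u = v.
With T(0) = 0 this makes T injective on all of ℤ/41ℤ, hence bijective (finite equal-size domain and codomain). In particular T is surjective.
Since T is surjective, we find the preimage of 24. The inverse of x ↦ x^37 on (ℤ/41ℤ)^× is x ↦ x^13, because 37·13 = 481 = 12·40 + 1 ≡ 1 (mod 40) and x^{40} = 1 for x ≠ 0 (Fermat). So T⁻¹(24) = 24^13 mod 41.
Repeated squaring mod 41: 24^1 ≡ 24, 24^2 ≡ 24² = 576 ≡ 2, 24^4 ≡ 2² = 4, 24^8 ≡ 4² = 16. Since 13 = 8 + 4 + 1, 24^13 ≡ 16·4·24: 16·4 = 64 ≡ 23, then 23·24 = 552 ≡ 19. So 24^13 ≡ 19 (mod 41).
Hence T⁻¹(24) = 19.

19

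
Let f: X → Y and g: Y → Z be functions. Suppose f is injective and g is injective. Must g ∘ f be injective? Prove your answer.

Suppose (g ∘ f)(x_1) = (g ∘ f)(x_2), i.e. g(f(x_1)) = g(f(x_2)).
Since g is injective, f(x_1) = f(x_2). Since f is injective, x_1 = x_2. Therefore g ∘ f is injective.

injective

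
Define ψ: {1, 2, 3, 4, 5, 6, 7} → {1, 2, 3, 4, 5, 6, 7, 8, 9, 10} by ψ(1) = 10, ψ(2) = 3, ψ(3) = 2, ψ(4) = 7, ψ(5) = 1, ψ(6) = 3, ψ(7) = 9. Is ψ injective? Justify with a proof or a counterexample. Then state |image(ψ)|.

6

ψ(2) = 3 = ψ(6) with 2 ≠ 6, so ψ is not injective.
The image of ψ is {1, 2, 3, 7, 9, 10}, which has 6 elements.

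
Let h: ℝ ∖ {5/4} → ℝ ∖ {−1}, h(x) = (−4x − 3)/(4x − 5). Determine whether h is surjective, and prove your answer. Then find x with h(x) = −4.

23/12

For any y ≠ −1, solving y(4x − 5) = −4x − 3 for x gives a well-defined x ≠ 5/4. So h is surjective.
Solving h(x) = −4: cross-multiplying gives −4x − 3 = −4(4x − 5), which rearranges to 12x = 23, so x = 23/12.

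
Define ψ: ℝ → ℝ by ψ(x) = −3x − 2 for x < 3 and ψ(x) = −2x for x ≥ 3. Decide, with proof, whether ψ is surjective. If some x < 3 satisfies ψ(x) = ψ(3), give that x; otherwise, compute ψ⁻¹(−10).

4/3

Both pieces are strictly decreasing (slopes −3 and −2), so each is injective on its own interval.
The left piece maps (−∞, 3) onto (−11, ∞); the right piece maps [3, ∞) onto (−∞, −6].
The union (−11, ∞) ∪ (−∞, −6] covers ℝ, so ψ is surjective.
For the follow-up: the images overlap, so an x < 3 with ψ(x) = ψ(3) exists. ψ(3) = −6; solving −3x − 2 = −6 for x < 3 gives x = (−6 + 2)/(−3) = 4/3.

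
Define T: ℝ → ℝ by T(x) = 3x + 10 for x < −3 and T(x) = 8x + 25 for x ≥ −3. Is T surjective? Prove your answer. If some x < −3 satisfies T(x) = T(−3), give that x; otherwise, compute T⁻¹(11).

-7/4

Both pieces are strictly increasing (slopes 3 and 8), so each is injective on its own interval.
The left piece maps (−∞, −3) onto (−∞, 1); the right piece maps [−3, ∞) onto [1, ∞).
These images together cover ℝ, so T is surjective.
Because the two images are disjoint, no x < −3 has T(x) = T(−3), so we compute T⁻¹(11): 11 lies in [1, ∞), so solve 8x + 25 = 11: x = (11 − 25)/8 = −7/4.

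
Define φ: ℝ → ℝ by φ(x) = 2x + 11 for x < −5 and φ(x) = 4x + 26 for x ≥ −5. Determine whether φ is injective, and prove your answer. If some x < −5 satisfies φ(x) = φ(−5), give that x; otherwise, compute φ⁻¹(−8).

Both pieces are strictly increasing (slopes 2 and 4), so each is injective on its own interval.
The left piece maps (−∞, −5) onto (−∞, 1); the right piece maps [−5, ∞) onto [6, ∞).
These images are disjoint, so no value is attained by both pieces. Therefore φ is injective.
Because the two images are disjoint, no x < −5 has φ(x) = φ(−5), so we compute φ⁻¹(−8): −8 lies in (−∞, 1), so solve 2x + 11 = −8: x = (−8 − 11)/2 = −19/2.

-19/2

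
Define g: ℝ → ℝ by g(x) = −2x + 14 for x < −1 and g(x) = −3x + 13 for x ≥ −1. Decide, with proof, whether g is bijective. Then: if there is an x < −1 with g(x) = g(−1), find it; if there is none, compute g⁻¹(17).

Both pieces are strictly decreasing (slopes −2 and −3), so each is injective on its own interval.
The left piece maps (−∞, −1) onto (16, ∞); the right piece maps [−1, ∞) onto (−∞, 16].
Since 16 = 16, the images partition ℝ: g is injective and surjective, hence bijective.
Because the two images are disjoint, no x < −1 has g(x) = g(−1), so we compute g⁻¹(17): 17 lies in (16, ∞), so solve −2x + 14 = 17: x = (17 − 14)/(−2) = −3/2.

-3/2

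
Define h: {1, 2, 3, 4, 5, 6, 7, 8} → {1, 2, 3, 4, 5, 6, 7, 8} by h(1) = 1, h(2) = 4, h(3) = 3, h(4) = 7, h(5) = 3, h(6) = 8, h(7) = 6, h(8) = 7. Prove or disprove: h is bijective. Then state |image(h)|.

6

h(3) = 3 = h(5) with 3 ≠ 5, so h is not injective, hence not bijective.
The image of h is {1, 3, 4, 6, 7, 8}, which has 6 elements.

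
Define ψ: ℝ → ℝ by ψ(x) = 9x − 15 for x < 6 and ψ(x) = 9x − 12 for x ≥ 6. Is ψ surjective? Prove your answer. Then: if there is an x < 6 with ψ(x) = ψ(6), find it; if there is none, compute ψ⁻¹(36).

17/3

Both pieces are strictly increasing (slopes 9 and 9), so each is injective on its own interval.
The left piece maps (−∞, 6) onto (−∞, 39); the right piece maps [6, ∞) onto [42, ∞).
The union (−∞, 39) ∪ [42, ∞) omits the interval between 39 and 42; in particular 39 has no preimage. So ψ is not surjective.
Because the two images are disjoint, no x < 6 has ψ(x) = ψ(6), so we compute ψ⁻¹(36): 36 lies in (−∞, 39), so solve 9x − 15 = 36: x = (36 + 15)/9 = 17/3.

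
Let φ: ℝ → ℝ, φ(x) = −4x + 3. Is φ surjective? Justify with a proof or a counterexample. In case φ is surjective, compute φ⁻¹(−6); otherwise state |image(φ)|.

Recall that φ is surjective if every y in the codomain equals φ(x) for some x in the domain.
For any y ∈ ℝ, x = (y − 3)/(−4) satisfies φ(x) = y.
So φ is surjective.
Since φ is surjective, we compute φ⁻¹(−6) = (−6 − 3)/(−4) = 9/4.

9/4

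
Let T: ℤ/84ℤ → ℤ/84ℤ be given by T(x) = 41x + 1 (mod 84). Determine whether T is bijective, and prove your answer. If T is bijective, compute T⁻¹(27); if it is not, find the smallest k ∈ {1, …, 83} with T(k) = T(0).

By definition, injectivity means: for all x_1, x_2 in the domain, T(x_1) = T(x_2) implies x_1 = x_2.
If T(x_1) = T(x_2), then 41x_1 ≡ 41x_2 (mod 84). Because gcd(41, 84) = 1, we may cancel 41 to get x_1 ≡ x_2 (mod 84).
We now compute 41⁻¹ mod 84 explicitly. Euclid's algorithm: 84 = 2·41 + 2, 41 = 20·2 + 1; back-substituting gives 1 = 41·41 − 20·84, so 41⁻¹ ≡ 41 (mod 84).
Then y ↦ 41(y − 1) is a two-sided inverse to T, so every y ∈ ℤ/84ℤ has a preimage.
Therefore T is bijective.
Since T is bijective, we compute T⁻¹(27): solve 41x + 1 ≡ 27 (mod 84), i.e. 41x ≡ 26 (mod 84).
Multiplying by 41⁻¹ = 41 gives x ≡ 41·26 = 1066 = 12·84 + 58 ≡ 58 (mod 84).
Check: T(58) = 41·58 + 1 = 2379 = 28·84 + 27 ≡ 27 (mod 84).

58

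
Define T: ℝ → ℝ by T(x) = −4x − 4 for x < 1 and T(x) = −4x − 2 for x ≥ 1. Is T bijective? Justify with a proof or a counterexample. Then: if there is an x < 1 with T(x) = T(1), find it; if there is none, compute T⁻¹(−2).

1/2

Both pieces are strictly decreasing (slopes −4 and −4), so each is injective on its own interval.
The left piece maps (−∞, 1) onto (−8, ∞); the right piece maps [1, ∞) onto (−∞, −6].
These images overlap. In particular T(1) = −6 (right piece), and solving −4x − 4 = −6 on the left piece gives x = 1/2 < 1.
So T(1/2) = T(1) with 1/2 ≠ 1, and T is not injective, hence not bijective. This x = 1/2 is the requested value below 1.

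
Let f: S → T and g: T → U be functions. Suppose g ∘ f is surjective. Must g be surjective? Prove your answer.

Let c ∈ U. Since g ∘ f is surjective, some a ∈ S has g(f(a)) = c. Then b = f(a) ∈ T satisfies g(b) = c. So g is surjective.

surjective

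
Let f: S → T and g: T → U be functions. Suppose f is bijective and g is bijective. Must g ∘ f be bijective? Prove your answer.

Injectivity: if g(f(a)) = g(f(b)) then f(a) = f(b) (g injective) so a = b (f injective).
Surjectivity: for c ∈ U pick b with g(b) = c, then a with f(a) = b; then (g ∘ f)(a) = c.
Therefore g ∘ f is bijective.

bijective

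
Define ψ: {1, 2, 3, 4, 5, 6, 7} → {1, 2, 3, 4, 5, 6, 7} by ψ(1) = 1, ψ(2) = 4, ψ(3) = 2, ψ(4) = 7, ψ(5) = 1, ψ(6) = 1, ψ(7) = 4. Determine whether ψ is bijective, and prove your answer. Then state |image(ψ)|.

4

ψ(1) = 1 = ψ(5) with 1 ≠ 5, so ψ is not injective, hence not bijective.
The image of ψ is {1, 2, 4, 7}, which has 4 elements.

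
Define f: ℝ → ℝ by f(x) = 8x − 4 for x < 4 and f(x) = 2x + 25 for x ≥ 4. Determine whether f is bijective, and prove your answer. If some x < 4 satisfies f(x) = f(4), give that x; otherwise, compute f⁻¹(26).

15/4

Both pieces are strictly increasing (slopes 8 and 2), so each is injective on its own interval.
The left piece maps (−∞, 4) onto (−∞, 28); the right piece maps [4, ∞) onto [33, ∞).
The images leave a gap (28 has no preimage), so f is not surjective, hence not bijective.
Because the two images are disjoint, no x < 4 has f(x) = f(4), so we compute f⁻¹(26): 26 lies in (−∞, 28), so solve 8x − 4 = 26: x = (26 + 4)/8 = 15/4.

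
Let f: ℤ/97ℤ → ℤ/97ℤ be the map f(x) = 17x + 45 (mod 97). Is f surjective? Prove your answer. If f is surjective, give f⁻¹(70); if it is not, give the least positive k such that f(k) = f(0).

30

Since gcd(17, 97) = 1, 17 is invertible modulo 97. Euclid's algorithm: 97 = 5·17 + 12, 17 = 1·12 + 5, 12 = 2·5 + 2, 5 = 2·2 + 1; back-substituting gives 1 = 40·17 − 7·97, so 17⁻¹ ≡ 40 (mod 97).
For any y ∈ ℤ/97ℤ, x = 40(y − 45) mod 97 satisfies f(x) = 17·40(y − 45) + 45 ≡ y (since 17·40 ≡ 1 mod 97). So every y has a preimage.
Hence f is surjective.
Since f is surjective, we compute f⁻¹(70): solve 17x + 45 ≡ 70 (mod 97), i.e. 17x ≡ 25 (mod 97).
Multiplying by 17⁻¹ = 40 gives x ≡ 40·25 = 1000 = 10·97 + 30 ≡ 30 (mod 97).
Check: f(30) = 17·30 + 45 = 555 = 5·97 + 70 ≡ 70 (mod 97).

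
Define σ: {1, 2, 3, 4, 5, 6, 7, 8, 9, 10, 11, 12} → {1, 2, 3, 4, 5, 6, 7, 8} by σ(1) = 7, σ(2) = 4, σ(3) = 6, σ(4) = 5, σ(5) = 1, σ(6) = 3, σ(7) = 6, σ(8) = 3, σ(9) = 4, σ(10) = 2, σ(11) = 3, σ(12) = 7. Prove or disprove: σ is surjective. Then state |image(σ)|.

7

No element maps to 8, so σ is not surjective.
The image of σ is {1, 2, 3, 4, 5, 6, 7}, which has 7 elements.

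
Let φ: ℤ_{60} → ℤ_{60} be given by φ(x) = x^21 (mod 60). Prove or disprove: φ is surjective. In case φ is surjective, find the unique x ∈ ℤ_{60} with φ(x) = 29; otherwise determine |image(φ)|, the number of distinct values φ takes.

φ(0) = 0^21 = 0.
φ(30): Repeated squaring mod 60: 30^1 ≡ 30, 30^2 ≡ 30² = 900 ≡ 0, 30^4 ≡ 0² = 0, 30^8 ≡ 0² = 0, 30^16 ≡ 0² = 0. Since 21 = 16 + 4 + 1, 30^21 ≡ 0·0·30: 0·0 = 0, then 0·30 = 0. So 30^21 ≡ 0 (mod 60).
So φ(0) = φ(30) = 0 while 0 ≠ 30, thus φ is not injective.
A non-injective map from the 60-element set ℤ_{60} to itself takes at most 59 distinct values, so it cannot be surjective. So φ is not surjective.
Since φ is not surjective, we determine |image(φ)|. Computing x^21 mod 60 for each x (by repeated squaring, reducing mod 60 at every step), the values φ(0), φ(1), …, φ(59) are: 0, 1, 32, 3, 4, 5, 36, 7, 8, 9, 40, 11, 12, 13, 44, 15, 16, 17, 48, 19, 20, 21, 52, 23, 24, 25, 56, 27, 28, 29, 0, 31, 32, 33, 4, 35, 36, 37, 8, 39, 40, 41, 12, 43, 44, 45, 16, 47, 48, 49, 20, 51, 52, 53, 24, 55, 56, 57, 28, 59.
The distinct values are {0, 1, 3, 4, 5, 7, 8, 9, 11, 12, 13, 15, 16, 17, 19, 20, 21, 23, 24, 25, 27, 28, 29, 31, 32, 33, 35, 36, 37, 39, 40, 41, 43, 44, 45, 47, 48, 49, 51, 52, 53, 55, 56, 57, 59}; there are 45 of them.

45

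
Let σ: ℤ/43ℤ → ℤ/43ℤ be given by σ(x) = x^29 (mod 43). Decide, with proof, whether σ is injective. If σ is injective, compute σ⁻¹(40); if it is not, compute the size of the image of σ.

25

Since 43 is prime, the nonzero elements of ℤ/43ℤ form a cyclic group of order 42.
As gcd(29, 42) = 1, raising to the 29th power is a bijection on this group: if a^29 ≡ b^29 then (ab^{−1})^29 = 1, and the only element of order dividing gcd(29, 42) = 1 is 1, so a = b.
With σ(0) = 0 this makes σ injective on all of ℤ/43ℤ, hence bijective (finite equal-size domain and codomain). In particular σ is injective.
Since σ is injective, we find the preimage of 40. The inverse of x ↦ x^29 on (ℤ/43ℤ)^× is x ↦ x^29, because 29·29 = 841 = 20·42 + 1 ≡ 1 (mod 42) and x^{42} = 1 for x ≠ 0 (Fermat). So σ⁻¹(40) = 40^29 mod 43.
Repeated squaring mod 43: 40^1 ≡ 40, 40^2 ≡ 40² = 1600 ≡ 9, 40^4 ≡ 9² = 81 ≡ 38, 40^8 ≡ 38² = 1444 ≡ 25, 40^16 ≡ 25² = 625 ≡ 23. Since 29 = 16 + 8 + 4 + 1, 40^29 ≡ 23·25·38·40: 23·25 = 575 ≡ 16, then 16·38 = 608 ≡ 6, then 6·40 = 240 ≡ 25. So 40^29 ≡ 25 (mod 43).
Hence σ⁻¹(40) = 25.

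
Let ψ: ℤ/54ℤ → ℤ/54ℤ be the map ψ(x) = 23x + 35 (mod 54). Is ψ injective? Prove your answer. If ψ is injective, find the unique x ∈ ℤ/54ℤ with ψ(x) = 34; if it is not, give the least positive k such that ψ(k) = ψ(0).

Recall: ψ is injective when ψ(a) = ψ(b) forces a = b.
Suppose ψ(a) = ψ(b) in ℤ/54ℤ. Then 23a + 35 ≡ 23b + 35 (mod 54), so 23(a − b) ≡ 0 (mod 54).
Since gcd(23, 54) = 1, 23 is invertible modulo 54, so a − b ≡ 0 (mod 54), i.e. a = b.
Thus ψ is injective.
We now compute 23⁻¹ mod 54 explicitly. Euclid's algorithm: 54 = 2·23 + 8, 23 = 2·8 + 7, 8 = 1·7 + 1; back-substituting gives 1 = 47·23 − 20·54, so 23⁻¹ ≡ 47 (mod 54).
Since ψ is injective, we compute ψ⁻¹(34): solve 23x + 35 ≡ 34 (mod 54), i.e. 23x ≡ 53 (mod 54).
Multiplying by 23⁻¹ = 47 gives x ≡ 47·53 = 2491 = 46·54 + 7 ≡ 7 (mod 54).
Check: ψ(7) = 23·7 + 35 = 196 = 3·54 + 34 ≡ 34 (mod 54).

7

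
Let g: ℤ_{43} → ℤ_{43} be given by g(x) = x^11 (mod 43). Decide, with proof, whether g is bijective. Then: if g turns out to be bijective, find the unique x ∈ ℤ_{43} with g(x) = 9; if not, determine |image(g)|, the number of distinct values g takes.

Since 43 is prime, the nonzero elements of ℤ_{43} form a cyclic group of order 42.
As gcd(11, 42) = 1, raising to the 11th power is a bijection on this group: if u^11 ≡ v^11 then (uv^{−1})^11 = 1, and the only element of order dividing gcd(11, 42) = 1 is 1, so u = v.
With g(0) = 0 this makes g injective on all of ℤ_{43}, hence bijective (finite equal-size domain and codomain). In particular g is bijective.
Since g is bijective, we find the preimage of 9. The inverse of x ↦ x^11 on (ℤ_{43})^× is x ↦ x^23, because 11·23 = 253 = 6·42 + 1 ≡ 1 (mod 42) and x^{42} = 1 for x ≠ 0 (Fermat). So g⁻¹(9) = 9^23 mod 43.
Repeated squaring mod 43: 9^1 ≡ 9, 9^2 ≡ 9² = 81 ≡ 38, 9^4 ≡ 38² = 1444 ≡ 25, 9^8 ≡ 25² = 625 ≡ 23, 9^16 ≡ 23² = 529 ≡ 13. Since 23 = 16 + 4 + 2 + 1, 9^23 ≡ 13·25·38·9: 13·25 = 325 ≡ 24, then 24·38 = 912 ≡ 9, then 9·9 = 81 ≡ 38. So 9^23 ≡ 38 (mod 43).
Hence g⁻¹(9) = 38.

38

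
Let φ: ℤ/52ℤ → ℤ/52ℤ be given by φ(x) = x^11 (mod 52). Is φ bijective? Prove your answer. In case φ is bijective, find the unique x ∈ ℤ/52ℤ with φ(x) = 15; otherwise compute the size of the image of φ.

φ(0) = 0^11 = 0.
φ(26): Repeated squaring mod 52: 26^1 ≡ 26, 26^2 ≡ 26² = 676 ≡ 0, 26^4 ≡ 0² = 0, 26^8 ≡ 0² = 0. Since 11 = 8 + 2 + 1, 26^11 ≡ 0·0·26: 0·0 = 0, then 0·26 = 0. So 26^11 ≡ 0 (mod 52).
So φ(0) = φ(26) = 0 while 0 ≠ 26, so φ is not injective, hence not bijective.
Since φ is not bijective, we determine |image(φ)|. Computing x^11 mod 52 for each x (by repeated squaring, reducing mod 52 at every step), the values φ(0), φ(1), …, φ(51) are: 0, 1, 20, 35, 36, 21, 24, 15, 44, 29, 4, 19, 12, 13, 40, 7, 48, 49, 8, 11, 28, 5, 16, 43, 32, 25, 0, 27, 20, 9, 36, 47, 24, 41, 44, 3, 4, 45, 12, 39, 40, 33, 48, 23, 8, 37, 28, 31, 16, 17, 32, 51.
The distinct values are {0, 1, 3, 4, 5, 7, 8, 9, 11, 12, 13, 15, 16, 17, 19, 20, 21, 23, 24, 25, 27, 28, 29, 31, 32, 33, 35, 36, 37, 39, 40, 41, 43, 44, 45, 47, 48, 49, 51}; there are 39 of them.

39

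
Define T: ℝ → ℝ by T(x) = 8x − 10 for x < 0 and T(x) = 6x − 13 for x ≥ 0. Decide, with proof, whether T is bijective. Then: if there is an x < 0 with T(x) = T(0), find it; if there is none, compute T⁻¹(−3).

-3/8

Both pieces are strictly increasing (slopes 8 and 6), so each is injective on its own interval.
The left piece maps (−∞, 0) onto (−∞, −10); the right piece maps [0, ∞) onto [−13, ∞).
These images overlap. In particular T(0) = −13 (right piece), and solving 8x − 10 = −13 on the left piece gives x = −3/8 < 0.
So T(−3/8) = T(0) with −3/8 ≠ 0, and T is not injective, hence not bijective. This x = −3/8 is the requested value below 0.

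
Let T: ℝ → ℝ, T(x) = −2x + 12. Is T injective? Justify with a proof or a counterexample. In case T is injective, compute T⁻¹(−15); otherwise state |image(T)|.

Suppose T(u) = T(v). Then −2u + 12 = −2v + 12, so −2u = −2v, thus u = v.
So T is injective.
Since T is injective, we compute T⁻¹(−15) = (−15 − 12)/(−2) = 27/2.

27/2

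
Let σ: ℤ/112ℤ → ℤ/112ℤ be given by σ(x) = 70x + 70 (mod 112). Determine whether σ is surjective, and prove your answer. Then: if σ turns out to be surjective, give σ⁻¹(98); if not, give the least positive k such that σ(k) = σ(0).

Since gcd(70, 112) = 14, we have 70x ≡ 0 (mod 14) for all x, so σ(x) ≡ 0 (mod 14).
But 1 ≢ 0 (mod 14), so 1 ∈ ℤ/112ℤ has no preimage. Therefore σ is not surjective.
Since σ is not surjective, we find the least positive k with σ(k) = σ(0): this means 70k ≡ 0 (mod 112), i.e. 112 ∣ 70k. Since gcd(70, 112) = 14, dividing through by 14 this holds exactly when 8 ∣ 5k, and as gcd(5, 8) = 1, exactly when 8 ∣ k.
The smallest positive such k is 8.

8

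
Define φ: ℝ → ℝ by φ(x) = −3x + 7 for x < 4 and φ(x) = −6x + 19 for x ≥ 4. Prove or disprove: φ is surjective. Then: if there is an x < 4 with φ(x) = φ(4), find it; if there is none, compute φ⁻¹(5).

2/3

Both pieces are strictly decreasing (slopes −3 and −6), so each is injective on its own interval.
The left piece maps (−∞, 4) onto (−5, ∞); the right piece maps [4, ∞) onto (−∞, −5].
These images together cover ℝ, so φ is surjective.
Because the two images are disjoint, no x < 4 has φ(x) = φ(4), so we compute φ⁻¹(5): 5 lies in (−5, ∞), so solve −3x + 7 = 5: x = (5 − 7)/(−3) = 2/3.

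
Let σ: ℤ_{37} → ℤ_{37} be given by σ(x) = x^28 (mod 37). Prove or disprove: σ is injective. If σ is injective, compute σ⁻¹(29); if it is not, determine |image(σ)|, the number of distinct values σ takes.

σ(1) = 1^28 = 1.
σ(6): Repeated squaring mod 37: 6^1 ≡ 6, 6^2 ≡ 6² = 36, 6^4 ≡ 36² = 1296 ≡ 1, 6^8 ≡ 1² = 1, 6^16 ≡ 1² = 1. Since 28 = 16 + 8 + 4, 6^28 ≡ 1·1·1: 1·1 = 1, then 1·1 = 1. So 6^28 ≡ 1 (mod 37).
So σ(1) = σ(6) = 1 while 1 ≠ 6, hence σ is not injective.
Since σ is not injective, we determine |image(σ)|. Computing x^28 mod 37 for each x (by repeated squaring, reducing mod 37 at every step), the values σ(0), σ(1), …, σ(36) are: 0, 1, 12, 34, 33, 7, 1, 7, 26, 9, 10, 26, 12, 33, 10, 16, 16, 9, 34, 34, 9, 16, 16, 10, 33, 12, 26, 10, 9, 26, 7, 1, 7, 33, 34, 12, 1.
The distinct values are {0, 1, 7, 9, 10, 12, 16, 26, 33, 34}; there are 10 of them.

10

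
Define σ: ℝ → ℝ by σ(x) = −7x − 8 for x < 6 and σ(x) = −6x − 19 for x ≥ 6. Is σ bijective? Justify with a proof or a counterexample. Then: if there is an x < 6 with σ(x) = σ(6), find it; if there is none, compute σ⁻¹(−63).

Both pieces are strictly decreasing (slopes −7 and −6), so each is injective on its own interval.
The left piece maps (−∞, 6) onto (−50, ∞); the right piece maps [6, ∞) onto (−∞, −55].
The images leave a gap (−50 has no preimage), so σ is not surjective, hence not bijective.
Because the two images are disjoint, no x < 6 has σ(x) = σ(6), so we compute σ⁻¹(−63): −63 lies in (−∞, −55], so solve −6x − 19 = −63: x = (−63 + 19)/(−6) = 22/3.

22/3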